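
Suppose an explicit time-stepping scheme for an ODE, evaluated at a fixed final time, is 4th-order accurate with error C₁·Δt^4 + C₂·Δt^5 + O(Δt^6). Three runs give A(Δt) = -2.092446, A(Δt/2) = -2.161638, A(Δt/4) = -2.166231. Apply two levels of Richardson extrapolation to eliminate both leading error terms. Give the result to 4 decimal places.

-2.1665

First eliminate the Δt^4 term (factor 2^4 = 16):
  B₁ = (16·(-2.161638) − (-2.092446))/15 = -2.166251
  B₂ = (16·(-2.166231) − (-2.161638))/15 = -2.166537
Then eliminate the Δt^5 term (factor 2^5 = 32):
  (32·(-2.166537) − (-2.166251))/31 = -2.166546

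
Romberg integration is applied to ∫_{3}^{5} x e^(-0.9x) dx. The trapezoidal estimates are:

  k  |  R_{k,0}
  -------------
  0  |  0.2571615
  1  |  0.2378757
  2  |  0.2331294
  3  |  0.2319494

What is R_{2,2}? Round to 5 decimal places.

Richardson extrapolation on the trapezoidal column (denominator 4−1=3):
R_{1,1} = (4·0.2378757 − 0.2571615) / 3 = 0.2314471
R_{2,1} = (4·0.2331294 − 0.2378757) / 3 = 0.2315473
R_{2,2} = (16·0.2315473 − 0.2314471) / 15 = 0.2315540

0.23155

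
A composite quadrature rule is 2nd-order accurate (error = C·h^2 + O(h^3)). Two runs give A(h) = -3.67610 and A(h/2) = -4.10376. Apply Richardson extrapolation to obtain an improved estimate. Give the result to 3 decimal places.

Extrapolated value = (4·A(h/2) − A(h)) / (4 − 1)
= (4·(-4.10376) − (-3.67610)) / 3
= -12.73894 / 3 = -4.24631

-4.246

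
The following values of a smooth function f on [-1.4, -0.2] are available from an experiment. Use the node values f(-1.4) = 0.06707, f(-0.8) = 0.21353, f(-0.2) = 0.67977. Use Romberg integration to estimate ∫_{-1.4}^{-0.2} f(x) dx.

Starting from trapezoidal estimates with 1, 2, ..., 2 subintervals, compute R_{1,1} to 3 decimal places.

0.320

R_{0,0} (trapezoid, 1 panel, h=1.2000): 0.44810
R_{1,0} (trapezoid, 2 panels, h=0.6000): 0.35217
R_{1,1} = 0.35217 + (0.35217 − 0.44810)/3 = 0.32019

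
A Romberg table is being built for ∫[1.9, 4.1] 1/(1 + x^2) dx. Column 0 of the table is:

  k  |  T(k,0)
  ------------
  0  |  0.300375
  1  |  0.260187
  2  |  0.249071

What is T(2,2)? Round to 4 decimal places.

Richardson extrapolation on the trapezoidal column (denominator 4−1=3):
T(1,1) = (4·0.260187 − 0.300375) / 3 = 0.246791
T(2,1) = (4·0.249071 − 0.260187) / 3 = 0.245366
T(2,2) = 0.245366 + (0.245366 − 0.246791)/15 = 0.245271

0.2453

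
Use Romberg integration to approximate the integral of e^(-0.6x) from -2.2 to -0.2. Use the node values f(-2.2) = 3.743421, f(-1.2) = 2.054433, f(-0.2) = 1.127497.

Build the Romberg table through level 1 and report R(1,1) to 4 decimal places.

4.3629

R(0,0) (trapezoid, 1 panel, h=2.0000): 4.870918
R(1,0) (trapezoid, 2 panels, h=1.0000): 4.489892
R(1,1) = 4.489892 + (4.489892 − 4.870918)/3 = 4.362883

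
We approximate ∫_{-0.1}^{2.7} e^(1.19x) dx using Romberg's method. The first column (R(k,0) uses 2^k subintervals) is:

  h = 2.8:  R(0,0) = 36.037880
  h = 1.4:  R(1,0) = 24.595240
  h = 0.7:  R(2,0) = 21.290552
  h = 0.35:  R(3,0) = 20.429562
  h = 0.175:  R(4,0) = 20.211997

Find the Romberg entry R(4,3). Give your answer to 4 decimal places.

Richardson extrapolation on the trapezoidal column (denominator 4−1=3):
R(2,1) = 21.290552 + (21.290552 − 24.595240)/3 = 20.188989
R(3,1) = 20.429562 + (20.429562 − 21.290552)/3 = 20.142565
R(4,1) = (4·20.211997 − 20.429562) / 3 = 20.139475
R(3,2) = (16·20.142565 − 20.188989) / 15 = 20.139470
R(4,2) = 20.139475 + (20.139475 − 20.142565)/15 = 20.139269
R(4,3) = (64·20.139269 − 20.139470) / 63 = 20.139266

20.1393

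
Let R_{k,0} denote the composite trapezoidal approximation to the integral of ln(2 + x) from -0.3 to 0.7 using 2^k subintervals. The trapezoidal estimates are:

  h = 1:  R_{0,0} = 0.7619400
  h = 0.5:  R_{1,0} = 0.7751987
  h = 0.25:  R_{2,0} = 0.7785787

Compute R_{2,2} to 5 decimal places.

Richardson extrapolation on the trapezoidal column (denominator 4−1=3):
R_{1,1} = (4·0.7751987 − 0.7619400) / 3 = 0.7796183
R_{2,1} = (4·0.7785787 − 0.7751987) / 3 = 0.7797054
R_{2,2} = (16·0.7797054 − 0.7796183) / 15 = 0.7797112
(Column j=1 coincides with Simpson's rule on the same nodes.)

0.77971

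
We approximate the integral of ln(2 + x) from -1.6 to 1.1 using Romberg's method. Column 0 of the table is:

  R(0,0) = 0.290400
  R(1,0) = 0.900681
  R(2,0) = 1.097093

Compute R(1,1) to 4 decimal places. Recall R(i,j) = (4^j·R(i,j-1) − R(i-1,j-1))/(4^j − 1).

Richardson extrapolation on the trapezoidal column (denominator 4−1=3):
R(1,1) = (4·0.900681 − 0.290400) / 3 = 1.104108
(Column j=1 coincides with Simpson's rule on the same nodes.)

1.1041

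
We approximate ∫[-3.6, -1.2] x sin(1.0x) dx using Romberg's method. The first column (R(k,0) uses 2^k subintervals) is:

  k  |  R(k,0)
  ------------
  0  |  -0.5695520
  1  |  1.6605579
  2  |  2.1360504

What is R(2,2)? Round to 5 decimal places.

2.28726

Richardson extrapolation on the trapezoidal column (denominator 4−1=3):
R(1,1) = 1.6605579 + (1.6605579 − (-0.5695520))/3 = 2.4039279
R(2,1) = 2.1360504 + (2.1360504 − 1.6605579)/3 = 2.2945479
R(2,2) = 2.2945479 + (2.2945479 − 2.4039279)/15 = 2.2872559
(Column j=1 coincides with Simpson's rule on the same nodes.)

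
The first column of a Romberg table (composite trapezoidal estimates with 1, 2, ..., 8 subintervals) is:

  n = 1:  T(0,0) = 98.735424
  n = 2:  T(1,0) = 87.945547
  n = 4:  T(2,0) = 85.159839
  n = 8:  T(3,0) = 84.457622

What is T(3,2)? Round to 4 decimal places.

Richardson extrapolation on the trapezoidal column (denominator 4−1=3):
T(2,1) = 85.159839 + (85.159839 − 87.945547)/3 = 84.231270
T(3,1) = 84.457622 + (84.457622 − 85.159839)/3 = 84.223550
T(3,2) = (16·84.223550 − 84.231270) / 15 = 84.223035

84.2230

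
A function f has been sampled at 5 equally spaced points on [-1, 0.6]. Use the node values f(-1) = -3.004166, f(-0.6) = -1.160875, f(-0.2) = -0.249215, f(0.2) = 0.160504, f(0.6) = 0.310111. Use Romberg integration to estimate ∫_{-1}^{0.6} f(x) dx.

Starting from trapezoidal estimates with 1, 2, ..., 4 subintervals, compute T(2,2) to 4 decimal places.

T(0,0) (trapezoid, 1 panel, h=1.6000): -2.155244
T(1,0) (trapezoid, 2 panels, h=0.8000): -1.276994
T(2,0) (trapezoid, 4 panels, h=0.4000): -1.038645
T(1,1) = -1.276994 + (-1.276994 − (-2.155244))/3 = -0.984244
T(2,1) = -1.038645 + (-1.038645 − (-1.276994))/3 = -0.959195
T(2,2) = -0.959195 + (-0.959195 − (-0.984244))/15 = -0.957525

-0.9575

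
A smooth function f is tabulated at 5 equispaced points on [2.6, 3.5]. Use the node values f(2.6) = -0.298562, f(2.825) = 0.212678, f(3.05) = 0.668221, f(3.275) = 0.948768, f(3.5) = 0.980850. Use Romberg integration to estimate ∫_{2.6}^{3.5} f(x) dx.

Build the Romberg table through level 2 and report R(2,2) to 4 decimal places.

R(0,0) (trapezoid, 1 panel, h=0.9000): 0.307030
R(1,0) (trapezoid, 2 panels, h=0.4500): 0.454214
R(2,0) (trapezoid, 4 panels, h=0.2250): 0.488432
R(1,1) = 0.454214 + (0.454214 − 0.307030)/3 = 0.503275
R(2,1) = 0.488432 + (0.488432 − 0.454214)/3 = 0.499838
R(2,2) = 0.499838 + (0.499838 − 0.503275)/15 = 0.499609

0.4996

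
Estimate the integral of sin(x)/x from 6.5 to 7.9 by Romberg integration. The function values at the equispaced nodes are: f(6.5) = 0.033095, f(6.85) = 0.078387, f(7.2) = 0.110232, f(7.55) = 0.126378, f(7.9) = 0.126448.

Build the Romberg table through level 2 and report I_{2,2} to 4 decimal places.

I_{0,0} (trapezoid, 1 panel, h=1.4000): 0.111680
I_{1,0} (trapezoid, 2 panels, h=0.7000): 0.133002
I_{2,0} (trapezoid, 4 panels, h=0.3500): 0.138169
I_{1,1} = 0.133002 + (0.133002 − 0.111680)/3 = 0.140109
I_{2,1} = 0.138169 + (0.138169 − 0.133002)/3 = 0.139891
I_{2,2} = 0.139891 + (0.139891 − 0.140109)/15 = 0.139876

0.1399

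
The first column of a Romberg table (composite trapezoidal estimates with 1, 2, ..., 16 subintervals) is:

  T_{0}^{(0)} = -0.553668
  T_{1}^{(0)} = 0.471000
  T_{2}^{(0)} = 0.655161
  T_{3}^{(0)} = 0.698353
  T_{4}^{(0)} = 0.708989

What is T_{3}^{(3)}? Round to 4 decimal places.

0.7125

T_{1}^{(1)} = 0.471000 + (0.471000 − (-0.553668))/3 = 0.812556
T_{2}^{(1)} = 0.655161 + (0.655161 − 0.471000)/3 = 0.716548
T_{3}^{(1)} = (4·0.698353 − 0.655161) / 3 = 0.712750
T_{2}^{(2)} = (16·0.716548 − 0.812556) / 15 = 0.710147
T_{3}^{(2)} = 0.712750 + (0.712750 − 0.716548)/15 = 0.712497
T_{3}^{(3)} = 0.712497 + (0.712497 − 0.710147)/63 = 0.712534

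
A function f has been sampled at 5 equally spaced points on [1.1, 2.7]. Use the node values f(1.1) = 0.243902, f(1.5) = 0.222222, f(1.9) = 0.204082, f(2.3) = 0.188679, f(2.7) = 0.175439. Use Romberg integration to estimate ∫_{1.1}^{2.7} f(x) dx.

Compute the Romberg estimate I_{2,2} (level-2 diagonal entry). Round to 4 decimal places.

I_{0,0} (trapezoid, 1 panel, h=1.6000): 0.335473
I_{1,0} (trapezoid, 2 panels, h=0.8000): 0.331002
I_{2,0} (trapezoid, 4 panels, h=0.4000): 0.329861
I_{1,1} = 0.331002 + (0.331002 − 0.335473)/3 = 0.329512
I_{2,1} = 0.329861 + (0.329861 − 0.331002)/3 = 0.329481
I_{2,2} = 0.329481 + (0.329481 − 0.329512)/15 = 0.329479

0.3295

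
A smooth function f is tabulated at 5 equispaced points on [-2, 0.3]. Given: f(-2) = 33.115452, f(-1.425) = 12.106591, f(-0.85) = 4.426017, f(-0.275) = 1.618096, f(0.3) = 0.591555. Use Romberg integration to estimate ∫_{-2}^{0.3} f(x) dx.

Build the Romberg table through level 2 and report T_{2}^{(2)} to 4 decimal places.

T_{0}^{(0)} (trapezoid, 1 panel, h=2.3000): 38.763058
T_{1}^{(0)} (trapezoid, 2 panels, h=1.1500): 24.471449
T_{2}^{(0)} (trapezoid, 4 panels, h=0.5750): 20.127419
T_{1}^{(1)} = 24.471449 + (24.471449 − 38.763058)/3 = 19.707579
T_{2}^{(1)} = 20.127419 + (20.127419 − 24.471449)/3 = 18.679409
T_{2}^{(2)} = 18.679409 + (18.679409 − 19.707579)/15 = 18.610864

18.6109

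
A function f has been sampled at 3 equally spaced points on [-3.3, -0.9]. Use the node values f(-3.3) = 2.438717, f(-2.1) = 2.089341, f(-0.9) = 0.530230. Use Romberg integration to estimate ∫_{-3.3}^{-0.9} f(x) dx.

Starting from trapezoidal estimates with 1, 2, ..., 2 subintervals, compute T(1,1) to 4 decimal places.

4.5305

T(0,0) (trapezoid, 1 panel, h=2.4000): 3.562736
T(1,0) (trapezoid, 2 panels, h=1.2000): 4.288577
T(1,1) = 4.288577 + (4.288577 − 3.562736)/3 = 4.530524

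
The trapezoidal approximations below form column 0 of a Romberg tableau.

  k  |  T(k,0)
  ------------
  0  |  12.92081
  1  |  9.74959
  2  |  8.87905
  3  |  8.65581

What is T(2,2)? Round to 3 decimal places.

8.582

Richardson extrapolation on the trapezoidal column (denominator 4−1=3):
T(1,1) = (4·9.74959 − 12.92081) / 3 = 8.69252
T(2,1) = (4·8.87905 − 9.74959) / 3 = 8.58887
T(2,2) = 8.58887 + (8.58887 − 8.69252)/15 = 8.58196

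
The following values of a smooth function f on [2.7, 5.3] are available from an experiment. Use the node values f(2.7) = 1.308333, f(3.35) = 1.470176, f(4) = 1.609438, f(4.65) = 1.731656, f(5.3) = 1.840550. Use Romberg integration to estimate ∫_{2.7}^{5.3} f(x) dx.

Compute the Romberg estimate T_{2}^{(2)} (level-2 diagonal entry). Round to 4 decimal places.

4.1546

T_{0}^{(0)} (trapezoid, 1 panel, h=2.6000): 4.093548
T_{1}^{(0)} (trapezoid, 2 panels, h=1.3000): 4.139043
T_{2}^{(0)} (trapezoid, 4 panels, h=0.6500): 4.150712
T_{1}^{(1)} = 4.139043 + (4.139043 − 4.093548)/3 = 4.154208
T_{2}^{(1)} = 4.150712 + (4.150712 − 4.139043)/3 = 4.154602
T_{2}^{(2)} = 4.154602 + (4.154602 − 4.154208)/15 = 4.154628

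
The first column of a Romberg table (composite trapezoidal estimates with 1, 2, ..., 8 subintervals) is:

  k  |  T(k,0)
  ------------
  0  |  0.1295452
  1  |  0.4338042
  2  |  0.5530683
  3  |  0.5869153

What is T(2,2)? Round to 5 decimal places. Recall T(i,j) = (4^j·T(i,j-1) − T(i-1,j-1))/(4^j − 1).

T(1,1) = (4·0.4338042 − 0.1295452) / 3 = 0.5352239
T(2,1) = (4·0.5530683 − 0.4338042) / 3 = 0.5928230
T(2,2) = (16·0.5928230 − 0.5352239) / 15 = 0.5966629

0.59666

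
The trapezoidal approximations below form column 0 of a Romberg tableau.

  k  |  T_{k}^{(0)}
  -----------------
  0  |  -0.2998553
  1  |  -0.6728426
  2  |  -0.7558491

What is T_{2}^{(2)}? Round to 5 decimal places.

T_{1}^{(1)} = (4·(-0.6728426) − (-0.2998553)) / 3 = -0.7971717
T_{2}^{(1)} = (4·(-0.7558491) − (-0.6728426)) / 3 = -0.7835179
T_{2}^{(2)} = -0.7835179 + (-0.7835179 − (-0.7971717))/15 = -0.7826076
(Column j=1 coincides with Simpson's rule on the same nodes.)

-0.78261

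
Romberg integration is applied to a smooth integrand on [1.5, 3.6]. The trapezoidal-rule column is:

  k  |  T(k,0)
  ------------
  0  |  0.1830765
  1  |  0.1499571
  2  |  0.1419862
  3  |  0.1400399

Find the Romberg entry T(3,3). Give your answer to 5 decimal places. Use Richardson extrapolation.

0.13940

T(1,1) = (4·0.1499571 − 0.1830765) / 3 = 0.1389173
T(2,1) = (4·0.1419862 − 0.1499571) / 3 = 0.1393292
T(3,1) = 0.1400399 + (0.1400399 − 0.1419862)/3 = 0.1393911
T(2,2) = 0.1393292 + (0.1393292 − 0.1389173)/15 = 0.1393567
T(3,2) = 0.1393911 + (0.1393911 − 0.1393292)/15 = 0.1393952
T(3,3) = 0.1393952 + (0.1393952 − 0.1393567)/63 = 0.1393958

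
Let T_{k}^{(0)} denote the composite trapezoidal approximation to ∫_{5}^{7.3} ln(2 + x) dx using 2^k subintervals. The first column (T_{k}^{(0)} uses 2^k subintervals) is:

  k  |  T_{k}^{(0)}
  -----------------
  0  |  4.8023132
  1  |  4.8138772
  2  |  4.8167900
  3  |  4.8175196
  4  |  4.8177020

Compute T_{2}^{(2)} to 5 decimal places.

4.81776

T_{1}^{(1)} = (4·4.8138772 − 4.8023132) / 3 = 4.8177319
T_{2}^{(1)} = 4.8167900 + (4.8167900 − 4.8138772)/3 = 4.8177609
T_{2}^{(2)} = 4.8177609 + (4.8177609 − 4.8177319)/15 = 4.8177628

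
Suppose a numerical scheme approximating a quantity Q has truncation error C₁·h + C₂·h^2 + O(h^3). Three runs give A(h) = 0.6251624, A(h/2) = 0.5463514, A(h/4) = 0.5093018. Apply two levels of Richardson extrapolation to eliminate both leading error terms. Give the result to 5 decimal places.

First eliminate the h term (factor 2^1 = 2):
  B₁ = (2·0.5463514 − 0.6251624)/1 = 0.4675404
  B₂ = (2·0.5093018 − 0.5463514)/1 = 0.4722522
Then eliminate the h^2 term (factor 2^2 = 4):
  (4·0.4722522 − 0.4675404)/3 = 0.4738228

0.47382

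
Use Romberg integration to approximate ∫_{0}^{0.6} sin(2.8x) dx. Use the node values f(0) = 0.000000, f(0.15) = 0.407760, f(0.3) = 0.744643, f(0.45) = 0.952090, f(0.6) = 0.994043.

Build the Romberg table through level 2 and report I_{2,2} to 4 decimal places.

0.3961

I_{0,0} (trapezoid, 1 panel, h=0.6000): 0.298213
I_{1,0} (trapezoid, 2 panels, h=0.3000): 0.372499
I_{2,0} (trapezoid, 4 panels, h=0.1500): 0.390227
I_{1,1} = 0.372499 + (0.372499 − 0.298213)/3 = 0.397261
I_{2,1} = 0.390227 + (0.390227 − 0.372499)/3 = 0.396136
I_{2,2} = 0.396136 + (0.396136 − 0.397261)/15 = 0.396061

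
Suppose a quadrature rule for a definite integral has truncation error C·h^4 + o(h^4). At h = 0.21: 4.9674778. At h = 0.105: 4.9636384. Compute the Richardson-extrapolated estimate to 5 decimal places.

4.96338

The leading error scales as h^4; refining by a factor of 2 reduces it by 2^4 = 16.
Extrapolated value = (16·A(h/2) − A(h)) / (16 − 1)
= (16·4.9636384 − 4.9674778) / 15
= 74.4507366 / 15 = 4.9633824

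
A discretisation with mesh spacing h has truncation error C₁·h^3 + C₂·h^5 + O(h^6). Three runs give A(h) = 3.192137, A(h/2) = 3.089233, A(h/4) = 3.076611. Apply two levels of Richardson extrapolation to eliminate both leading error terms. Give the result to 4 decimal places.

First eliminate the h^3 term (factor 2^3 = 8):
  B₁ = (8·3.089233 − 3.192137)/7 = 3.074532
  B₂ = (8·3.076611 − 3.089233)/7 = 3.074808
Then eliminate the h^5 term (factor 2^5 = 32):
  (32·3.074808 − 3.074532)/31 = 3.074817

3.0748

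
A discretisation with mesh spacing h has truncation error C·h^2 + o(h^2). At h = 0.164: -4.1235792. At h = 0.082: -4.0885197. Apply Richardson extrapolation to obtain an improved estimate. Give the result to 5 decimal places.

Extrapolated value = (4·A(h/2) − A(h)) / (4 − 1)
= (4·(-4.0885197) − (-4.1235792)) / 3
= -12.2304996 / 3 = -4.0768332

-4.07683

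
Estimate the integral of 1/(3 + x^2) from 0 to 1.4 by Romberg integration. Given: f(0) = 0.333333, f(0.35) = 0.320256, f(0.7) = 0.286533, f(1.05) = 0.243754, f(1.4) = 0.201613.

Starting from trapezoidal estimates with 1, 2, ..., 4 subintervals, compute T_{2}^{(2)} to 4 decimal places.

T_{0}^{(0)} (trapezoid, 1 panel, h=1.4000): 0.374462
T_{1}^{(0)} (trapezoid, 2 panels, h=0.7000): 0.387804
T_{2}^{(0)} (trapezoid, 4 panels, h=0.3500): 0.391306
T_{1}^{(1)} = 0.387804 + (0.387804 − 0.374462)/3 = 0.392251
T_{2}^{(1)} = 0.391306 + (0.391306 − 0.387804)/3 = 0.392473
T_{2}^{(2)} = 0.392473 + (0.392473 − 0.392251)/15 = 0.392488

0.3925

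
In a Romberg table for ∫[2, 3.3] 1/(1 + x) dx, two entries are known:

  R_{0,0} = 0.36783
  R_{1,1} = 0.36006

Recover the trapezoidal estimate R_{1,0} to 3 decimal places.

From R_{1,1} = (4·R_{1,0} − R_{0,0})/3, solve for R_{1,0}:
4·R_{1,0} = 3·0.36006 + 0.36783 = 1.44801
R_{1,0} = 0.36200

0.362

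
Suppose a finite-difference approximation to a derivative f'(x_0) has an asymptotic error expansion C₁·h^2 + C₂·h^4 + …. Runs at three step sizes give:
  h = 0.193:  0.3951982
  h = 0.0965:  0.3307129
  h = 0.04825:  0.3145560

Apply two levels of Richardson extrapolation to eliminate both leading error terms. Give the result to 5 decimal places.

0.30917

First eliminate the h^2 term (factor 2^2 = 4):
  B₁ = (4·0.3307129 − 0.3951982)/3 = 0.3092178
  B₂ = (4·0.3145560 − 0.3307129)/3 = 0.3091704
Then eliminate the h^4 term (factor 2^4 = 16):
  (16·0.3091704 − 0.3092178)/15 = 0.3091672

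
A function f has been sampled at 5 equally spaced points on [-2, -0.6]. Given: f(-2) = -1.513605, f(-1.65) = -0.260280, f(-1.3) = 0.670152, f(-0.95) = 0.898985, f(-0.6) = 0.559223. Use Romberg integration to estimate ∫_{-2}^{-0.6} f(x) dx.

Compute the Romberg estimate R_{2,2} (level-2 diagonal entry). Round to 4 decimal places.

R_{0,0} (trapezoid, 1 panel, h=1.4000): -0.668067
R_{1,0} (trapezoid, 2 panels, h=0.7000): 0.135073
R_{2,0} (trapezoid, 4 panels, h=0.3500): 0.291083
R_{1,1} = 0.135073 + (0.135073 − (-0.668067))/3 = 0.402786
R_{2,1} = 0.291083 + (0.291083 − 0.135073)/3 = 0.343086
R_{2,2} = 0.343086 + (0.343086 − 0.402786)/15 = 0.339106

0.3391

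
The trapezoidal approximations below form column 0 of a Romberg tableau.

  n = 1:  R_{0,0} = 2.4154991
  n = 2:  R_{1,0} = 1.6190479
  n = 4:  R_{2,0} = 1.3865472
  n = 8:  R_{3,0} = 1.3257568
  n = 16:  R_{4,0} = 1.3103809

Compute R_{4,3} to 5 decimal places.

1.30524

Richardson extrapolation on the trapezoidal column (denominator 4−1=3):
R_{2,1} = (4·1.3865472 − 1.6190479) / 3 = 1.3090470
R_{3,1} = (4·1.3257568 − 1.3865472) / 3 = 1.3054933
R_{4,1} = (4·1.3103809 − 1.3257568) / 3 = 1.3052556
R_{3,2} = (16·1.3054933 − 1.3090470) / 15 = 1.3052564
R_{4,2} = (16·1.3052556 − 1.3054933) / 15 = 1.3052398
R_{4,3} = 1.3052398 + (1.3052398 − 1.3052564)/63 = 1.3052395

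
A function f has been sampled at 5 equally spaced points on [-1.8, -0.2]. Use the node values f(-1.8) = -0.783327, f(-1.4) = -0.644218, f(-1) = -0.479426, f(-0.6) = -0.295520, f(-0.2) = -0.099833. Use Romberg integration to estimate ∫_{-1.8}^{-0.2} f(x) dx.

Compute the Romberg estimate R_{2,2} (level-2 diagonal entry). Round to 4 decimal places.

-0.7468

R_{0,0} (trapezoid, 1 panel, h=1.6000): -0.706528
R_{1,0} (trapezoid, 2 panels, h=0.8000): -0.736805
R_{2,0} (trapezoid, 4 panels, h=0.4000): -0.744298
R_{1,1} = -0.736805 + (-0.736805 − (-0.706528))/3 = -0.746897
R_{2,1} = -0.744298 + (-0.744298 − (-0.736805))/3 = -0.746796
R_{2,2} = -0.746796 + (-0.746796 − (-0.746897))/15 = -0.746789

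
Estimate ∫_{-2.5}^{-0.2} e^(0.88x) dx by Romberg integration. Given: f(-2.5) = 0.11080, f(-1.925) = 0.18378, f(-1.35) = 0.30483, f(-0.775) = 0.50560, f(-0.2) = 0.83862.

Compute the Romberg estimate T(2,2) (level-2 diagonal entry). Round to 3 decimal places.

T(0,0) (trapezoid, 1 panel, h=2.3000): 1.09183
T(1,0) (trapezoid, 2 panels, h=1.1500): 0.89647
T(2,0) (trapezoid, 4 panels, h=0.5750): 0.84463
T(1,1) = 0.89647 + (0.89647 − 1.09183)/3 = 0.83135
T(2,1) = 0.84463 + (0.84463 − 0.89647)/3 = 0.82735
T(2,2) = 0.82735 + (0.82735 − 0.83135)/15 = 0.82708

0.827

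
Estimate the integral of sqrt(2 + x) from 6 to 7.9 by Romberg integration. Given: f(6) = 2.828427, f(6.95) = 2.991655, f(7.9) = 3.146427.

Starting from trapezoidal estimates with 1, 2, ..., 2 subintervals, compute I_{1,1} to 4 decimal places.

5.6815

I_{0,0} (trapezoid, 1 panel, h=1.9000): 5.676111
I_{1,0} (trapezoid, 2 panels, h=0.9500): 5.680128
I_{1,1} = 5.680128 + (5.680128 − 5.676111)/3 = 5.681467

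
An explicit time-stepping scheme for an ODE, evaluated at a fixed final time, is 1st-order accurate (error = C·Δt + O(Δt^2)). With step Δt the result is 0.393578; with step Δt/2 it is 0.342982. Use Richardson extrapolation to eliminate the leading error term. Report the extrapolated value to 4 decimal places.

0.2924

The leading error scales as Δt; refining by a factor of 2 reduces it by 2^1 = 2.
Extrapolated value = (2·A(Δt/2) − A(Δt)) / (2 − 1)
= (2·0.342982 − 0.393578) / 1
= 0.292386 / 1 = 0.292386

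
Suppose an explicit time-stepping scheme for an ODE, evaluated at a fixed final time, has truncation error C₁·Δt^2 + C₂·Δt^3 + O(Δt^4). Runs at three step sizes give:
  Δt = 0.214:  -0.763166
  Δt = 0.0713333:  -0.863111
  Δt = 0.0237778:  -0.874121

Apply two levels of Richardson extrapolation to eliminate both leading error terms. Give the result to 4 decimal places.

-0.8755

First eliminate the Δt^2 term (factor 3^2 = 9):
  B₁ = (9·(-0.863111) − (-0.763166))/8 = -0.875604
  B₂ = (9·(-0.874121) − (-0.863111))/8 = -0.875497
Then eliminate the Δt^3 term (factor 3^3 = 27):
  (27·(-0.875497) − (-0.875604))/26 = -0.875493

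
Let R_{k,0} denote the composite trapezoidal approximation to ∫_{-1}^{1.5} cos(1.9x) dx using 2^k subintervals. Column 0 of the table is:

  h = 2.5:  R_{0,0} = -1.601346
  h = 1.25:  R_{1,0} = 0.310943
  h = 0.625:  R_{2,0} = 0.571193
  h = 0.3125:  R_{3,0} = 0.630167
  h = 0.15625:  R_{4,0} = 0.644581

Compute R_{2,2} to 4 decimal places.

R_{1,1} = (4·0.310943 − (-1.601346)) / 3 = 0.948373
R_{2,1} = 0.571193 + (0.571193 − 0.310943)/3 = 0.657943
R_{2,2} = (16·0.657943 − 0.948373) / 15 = 0.638581

0.6386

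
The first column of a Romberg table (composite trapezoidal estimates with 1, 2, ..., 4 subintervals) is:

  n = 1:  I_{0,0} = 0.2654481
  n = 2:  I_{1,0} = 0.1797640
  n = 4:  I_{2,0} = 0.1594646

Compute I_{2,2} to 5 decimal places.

I_{1,1} = 0.1797640 + (0.1797640 − 0.2654481)/3 = 0.1512026
I_{2,1} = (4·0.1594646 − 0.1797640) / 3 = 0.1526981
I_{2,2} = (16·0.1526981 − 0.1512026) / 15 = 0.1527978

0.15280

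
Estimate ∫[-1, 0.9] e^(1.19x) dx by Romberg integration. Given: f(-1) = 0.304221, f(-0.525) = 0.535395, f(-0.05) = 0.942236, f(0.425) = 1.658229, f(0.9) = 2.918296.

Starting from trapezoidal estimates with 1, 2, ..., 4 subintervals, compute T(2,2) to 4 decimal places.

T(0,0) (trapezoid, 1 panel, h=1.9000): 3.061391
T(1,0) (trapezoid, 2 panels, h=0.9500): 2.425820
T(2,0) (trapezoid, 4 panels, h=0.4750): 2.254881
T(1,1) = 2.425820 + (2.425820 − 3.061391)/3 = 2.213963
T(2,1) = 2.254881 + (2.254881 − 2.425820)/3 = 2.197901
T(2,2) = 2.197901 + (2.197901 − 2.213963)/15 = 2.196830

2.1968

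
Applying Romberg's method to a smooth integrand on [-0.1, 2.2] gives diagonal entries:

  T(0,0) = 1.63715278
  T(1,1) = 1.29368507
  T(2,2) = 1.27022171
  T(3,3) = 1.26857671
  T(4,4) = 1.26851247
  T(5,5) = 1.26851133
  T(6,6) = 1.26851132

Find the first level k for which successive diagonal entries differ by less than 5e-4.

k = 4

|T(1,1) − T(0,0)| = 0.34346771 ≥ 5e-4
|T(2,2) − T(1,1)| = 0.02346336 ≥ 5e-4
|T(3,3) − T(2,2)| = 0.00164500 ≥ 5e-4
|T(4,4) − T(3,3)| = 0.00006424 < 5e-4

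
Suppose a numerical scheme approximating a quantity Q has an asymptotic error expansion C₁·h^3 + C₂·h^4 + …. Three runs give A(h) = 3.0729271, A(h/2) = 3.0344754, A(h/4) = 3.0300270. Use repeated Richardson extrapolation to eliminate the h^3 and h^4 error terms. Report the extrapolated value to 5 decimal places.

3.02942

First eliminate the h^3 term (factor 2^3 = 8):
  B₁ = (8·3.0344754 − 3.0729271)/7 = 3.0289823
  B₂ = (8·3.0300270 − 3.0344754)/7 = 3.0293915
Then eliminate the h^4 term (factor 2^4 = 16):
  (16·3.0293915 − 3.0289823)/15 = 3.0294188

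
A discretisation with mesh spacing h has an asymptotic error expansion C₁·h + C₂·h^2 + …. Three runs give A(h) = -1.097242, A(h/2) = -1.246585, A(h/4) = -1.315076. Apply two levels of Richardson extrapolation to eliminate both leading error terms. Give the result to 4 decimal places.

First eliminate the h term (factor 2^1 = 2):
  B₁ = (2·(-1.246585) − (-1.097242))/1 = -1.395928
  B₂ = (2·(-1.315076) − (-1.246585))/1 = -1.383567
Then eliminate the h^2 term (factor 2^2 = 4):
  (4·(-1.383567) − (-1.395928))/3 = -1.379447

-1.3794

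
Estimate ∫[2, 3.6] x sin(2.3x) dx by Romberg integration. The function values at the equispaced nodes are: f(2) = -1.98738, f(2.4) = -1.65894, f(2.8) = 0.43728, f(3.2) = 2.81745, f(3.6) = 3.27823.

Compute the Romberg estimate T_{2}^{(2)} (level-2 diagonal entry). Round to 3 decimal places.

T_{0}^{(0)} (trapezoid, 1 panel, h=1.6000): 1.03268
T_{1}^{(0)} (trapezoid, 2 panels, h=0.8000): 0.86616
T_{2}^{(0)} (trapezoid, 4 panels, h=0.4000): 0.89649
T_{1}^{(1)} = 0.86616 + (0.86616 − 1.03268)/3 = 0.81065
T_{2}^{(1)} = 0.89649 + (0.89649 − 0.86616)/3 = 0.90660
T_{2}^{(2)} = 0.90660 + (0.90660 − 0.81065)/15 = 0.91300

0.913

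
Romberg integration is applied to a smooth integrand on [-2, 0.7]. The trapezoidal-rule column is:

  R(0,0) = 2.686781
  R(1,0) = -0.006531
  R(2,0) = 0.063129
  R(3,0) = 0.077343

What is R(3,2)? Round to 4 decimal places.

Richardson extrapolation on the trapezoidal column (denominator 4−1=3):
R(2,1) = (4·0.063129 − (-0.006531)) / 3 = 0.086349
R(3,1) = (4·0.077343 − 0.063129) / 3 = 0.082081
R(3,2) = (16·0.082081 − 0.086349) / 15 = 0.081796

0.0818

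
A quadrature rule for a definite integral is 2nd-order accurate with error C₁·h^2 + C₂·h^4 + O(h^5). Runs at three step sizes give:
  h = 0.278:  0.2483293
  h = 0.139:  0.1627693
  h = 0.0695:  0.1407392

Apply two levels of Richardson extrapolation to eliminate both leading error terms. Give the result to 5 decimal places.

0.13334

First eliminate the h^2 term (factor 2^2 = 4):
  B₁ = (4·0.1627693 − 0.2483293)/3 = 0.1342493
  B₂ = (4·0.1407392 − 0.1627693)/3 = 0.1333958
Then eliminate the h^4 term (factor 2^4 = 16):
  (16·0.1333958 − 0.1342493)/15 = 0.1333389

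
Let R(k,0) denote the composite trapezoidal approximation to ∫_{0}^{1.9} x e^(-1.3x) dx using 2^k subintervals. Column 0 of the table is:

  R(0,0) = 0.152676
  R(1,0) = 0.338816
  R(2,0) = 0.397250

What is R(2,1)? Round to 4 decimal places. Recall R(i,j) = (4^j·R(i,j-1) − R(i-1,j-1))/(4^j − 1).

Richardson extrapolation on the trapezoidal column (denominator 4−1=3):
R(2,1) = 0.397250 + (0.397250 − 0.338816)/3 = 0.416728

0.4167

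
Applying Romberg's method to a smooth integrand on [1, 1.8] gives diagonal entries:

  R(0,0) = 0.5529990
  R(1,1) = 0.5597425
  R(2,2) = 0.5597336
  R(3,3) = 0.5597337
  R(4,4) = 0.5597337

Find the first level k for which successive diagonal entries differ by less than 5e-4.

|R(1,1) − R(0,0)| = 0.0067435 ≥ 5e-4
|R(2,2) − R(1,1)| = 0.0000089 < 5e-4

k = 2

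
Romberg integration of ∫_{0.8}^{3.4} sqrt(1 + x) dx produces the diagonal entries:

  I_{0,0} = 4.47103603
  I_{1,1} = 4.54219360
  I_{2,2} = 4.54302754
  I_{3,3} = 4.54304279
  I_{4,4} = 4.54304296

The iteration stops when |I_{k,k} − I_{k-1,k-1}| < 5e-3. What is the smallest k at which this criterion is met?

k = 2

|I_{1,1} − I_{0,0}| = 0.07115757 ≥ 5e-3
|I_{2,2} − I_{1,1}| = 0.00083394 < 5e-3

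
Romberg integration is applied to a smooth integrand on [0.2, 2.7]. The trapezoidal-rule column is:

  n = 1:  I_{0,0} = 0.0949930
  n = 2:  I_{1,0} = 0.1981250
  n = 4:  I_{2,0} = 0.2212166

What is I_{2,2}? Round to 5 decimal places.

Richardson extrapolation on the trapezoidal column (denominator 4−1=3):
I_{1,1} = (4·0.1981250 − 0.0949930) / 3 = 0.2325023
I_{2,1} = (4·0.2212166 − 0.1981250) / 3 = 0.2289138
I_{2,2} = 0.2289138 + (0.2289138 − 0.2325023)/15 = 0.2286746

0.22867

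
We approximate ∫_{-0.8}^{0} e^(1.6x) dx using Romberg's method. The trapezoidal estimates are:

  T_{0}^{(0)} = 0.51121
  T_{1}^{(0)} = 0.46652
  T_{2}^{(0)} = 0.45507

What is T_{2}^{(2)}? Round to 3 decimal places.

Richardson extrapolation on the trapezoidal column (denominator 4−1=3):
T_{1}^{(1)} = 0.46652 + (0.46652 − 0.51121)/3 = 0.45162
T_{2}^{(1)} = 0.45507 + (0.45507 − 0.46652)/3 = 0.45125
T_{2}^{(2)} = 0.45125 + (0.45125 − 0.45162)/15 = 0.45123

0.451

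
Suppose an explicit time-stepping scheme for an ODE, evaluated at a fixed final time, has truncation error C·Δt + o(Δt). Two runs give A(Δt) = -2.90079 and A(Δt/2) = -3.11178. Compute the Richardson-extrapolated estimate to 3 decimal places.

-3.323

The leading error scales as Δt; refining by a factor of 2 reduces it by 2^1 = 2.
Extrapolated value = (2·A(Δt/2) − A(Δt)) / (2 − 1)
= (2·(-3.11178) − (-2.90079)) / 1
= -3.32277 / 1 = -3.32277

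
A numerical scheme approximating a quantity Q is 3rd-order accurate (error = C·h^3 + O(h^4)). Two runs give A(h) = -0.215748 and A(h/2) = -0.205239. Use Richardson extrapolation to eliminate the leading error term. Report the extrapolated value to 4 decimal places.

Extrapolated value = (8·A(h/2) − A(h)) / (8 − 1)
= (8·(-0.205239) − (-0.215748)) / 7
= -1.426164 / 7 = -0.203738

-0.2037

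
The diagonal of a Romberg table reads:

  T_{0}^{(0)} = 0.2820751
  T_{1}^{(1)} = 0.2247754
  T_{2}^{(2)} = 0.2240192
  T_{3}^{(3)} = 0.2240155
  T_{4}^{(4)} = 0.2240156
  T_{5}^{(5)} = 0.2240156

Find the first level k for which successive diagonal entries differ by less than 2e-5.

|T_{1}^{(1)} − T_{0}^{(0)}| = 0.0572997 ≥ 2e-5
|T_{2}^{(2)} − T_{1}^{(1)}| = 0.0007562 ≥ 2e-5
|T_{3}^{(3)} − T_{2}^{(2)}| = 0.0000037 < 2e-5

k = 3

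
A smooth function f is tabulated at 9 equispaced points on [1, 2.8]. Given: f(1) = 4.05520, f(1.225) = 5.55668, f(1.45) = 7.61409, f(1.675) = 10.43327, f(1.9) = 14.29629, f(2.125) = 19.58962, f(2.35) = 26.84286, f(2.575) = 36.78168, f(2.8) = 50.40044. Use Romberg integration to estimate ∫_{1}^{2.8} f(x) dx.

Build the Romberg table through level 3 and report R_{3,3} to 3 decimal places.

33.104

R_{0,0} (trapezoid, 1 panel, h=1.8000): 49.01008
R_{1,0} (trapezoid, 2 panels, h=0.9000): 37.37170
R_{2,0} (trapezoid, 4 panels, h=0.4500): 34.19148
R_{3,0} (trapezoid, 8 panels, h=0.2250): 33.37702
R_{1,1} = 37.37170 + (37.37170 − 49.01008)/3 = 33.49224
R_{2,1} = 34.19148 + (34.19148 − 37.37170)/3 = 33.13141
R_{3,1} = 33.37702 + (33.37702 − 34.19148)/3 = 33.10553
R_{2,2} = 33.13141 + (33.13141 − 33.49224)/15 = 33.10735
R_{3,2} = 33.10553 + (33.10553 − 33.13141)/15 = 33.10380
R_{3,3} = 33.10380 + (33.10380 − 33.10735)/63 = 33.10374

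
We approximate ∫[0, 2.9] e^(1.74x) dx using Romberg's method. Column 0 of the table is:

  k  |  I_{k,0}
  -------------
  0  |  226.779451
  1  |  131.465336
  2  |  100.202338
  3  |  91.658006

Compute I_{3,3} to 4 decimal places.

Richardson extrapolation on the trapezoidal column (denominator 4−1=3):
I_{1,1} = 131.465336 + (131.465336 − 226.779451)/3 = 99.693964
I_{2,1} = (4·100.202338 − 131.465336) / 3 = 89.781339
I_{3,1} = (4·91.658006 − 100.202338) / 3 = 88.809895
I_{2,2} = 89.781339 + (89.781339 − 99.693964)/15 = 89.120497
I_{3,2} = (16·88.809895 − 89.781339) / 15 = 88.745132
I_{3,3} = (64·88.745132 − 89.120497) / 63 = 88.739174

88.7392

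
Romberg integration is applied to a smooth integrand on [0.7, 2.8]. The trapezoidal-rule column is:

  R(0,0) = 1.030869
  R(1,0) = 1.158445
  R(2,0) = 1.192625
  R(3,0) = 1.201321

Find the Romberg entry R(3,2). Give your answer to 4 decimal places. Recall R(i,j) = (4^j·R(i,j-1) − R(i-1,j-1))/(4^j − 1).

1.2042

R(2,1) = 1.192625 + (1.192625 − 1.158445)/3 = 1.204018
R(3,1) = (4·1.201321 − 1.192625) / 3 = 1.204220
R(3,2) = (16·1.204220 − 1.204018) / 15 = 1.204233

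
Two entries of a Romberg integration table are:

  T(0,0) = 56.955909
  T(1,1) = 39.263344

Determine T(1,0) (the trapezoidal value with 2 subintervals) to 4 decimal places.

43.6865

From T(1,1) = (4·T(1,0) − T(0,0))/3, solve for T(1,0):
4·T(1,0) = 3·39.263344 + 56.955909 = 174.745941
T(1,0) = 43.686485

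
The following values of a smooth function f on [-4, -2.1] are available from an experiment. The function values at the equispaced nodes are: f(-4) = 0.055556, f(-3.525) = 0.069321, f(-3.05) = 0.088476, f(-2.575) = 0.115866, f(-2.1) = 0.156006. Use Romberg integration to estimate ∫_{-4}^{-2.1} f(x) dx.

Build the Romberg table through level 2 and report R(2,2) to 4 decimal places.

0.1788

R(0,0) (trapezoid, 1 panel, h=1.9000): 0.200984
R(1,0) (trapezoid, 2 panels, h=0.9500): 0.184544
R(2,0) (trapezoid, 4 panels, h=0.4750): 0.180236
R(1,1) = 0.184544 + (0.184544 − 0.200984)/3 = 0.179064
R(2,1) = 0.180236 + (0.180236 − 0.184544)/3 = 0.178800
R(2,2) = 0.178800 + (0.178800 − 0.179064)/15 = 0.178782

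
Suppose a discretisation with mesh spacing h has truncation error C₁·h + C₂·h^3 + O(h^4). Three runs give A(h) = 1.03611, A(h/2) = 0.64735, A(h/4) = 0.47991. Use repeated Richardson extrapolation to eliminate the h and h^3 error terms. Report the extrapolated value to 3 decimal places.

First eliminate the h term (factor 2^1 = 2):
  B₁ = (2·0.64735 − 1.03611)/1 = 0.25859
  B₂ = (2·0.47991 − 0.64735)/1 = 0.31247
Then eliminate the h^3 term (factor 2^3 = 8):
  (8·0.31247 − 0.25859)/7 = 0.32017

0.320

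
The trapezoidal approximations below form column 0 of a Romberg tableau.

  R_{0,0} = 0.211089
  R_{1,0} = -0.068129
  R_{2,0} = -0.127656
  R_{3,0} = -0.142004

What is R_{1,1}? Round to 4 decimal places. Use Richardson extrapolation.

-0.1612

Richardson extrapolation on the trapezoidal column (denominator 4−1=3):
R_{1,1} = -0.068129 + (-0.068129 − 0.211089)/3 = -0.161202
(Column j=1 coincides with Simpson's rule on the same nodes.)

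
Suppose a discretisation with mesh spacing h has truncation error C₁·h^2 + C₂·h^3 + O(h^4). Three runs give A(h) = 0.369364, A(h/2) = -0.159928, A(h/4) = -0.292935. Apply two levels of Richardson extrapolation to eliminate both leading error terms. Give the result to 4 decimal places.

First eliminate the h^2 term (factor 2^2 = 4):
  B₁ = (4·(-0.159928) − 0.369364)/3 = -0.336359
  B₂ = (4·(-0.292935) − (-0.159928))/3 = -0.337271
Then eliminate the h^3 term (factor 2^3 = 8):
  (8·(-0.337271) − (-0.336359))/7 = -0.337401

-0.3374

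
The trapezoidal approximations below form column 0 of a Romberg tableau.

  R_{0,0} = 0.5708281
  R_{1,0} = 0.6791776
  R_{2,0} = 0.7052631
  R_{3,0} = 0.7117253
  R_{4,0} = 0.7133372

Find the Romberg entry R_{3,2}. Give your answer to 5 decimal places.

Richardson extrapolation on the trapezoidal column (denominator 4−1=3):
R_{2,1} = 0.7052631 + (0.7052631 − 0.6791776)/3 = 0.7139583
R_{3,1} = (4·0.7117253 − 0.7052631) / 3 = 0.7138794
R_{3,2} = (16·0.7138794 − 0.7139583) / 15 = 0.7138741

0.71387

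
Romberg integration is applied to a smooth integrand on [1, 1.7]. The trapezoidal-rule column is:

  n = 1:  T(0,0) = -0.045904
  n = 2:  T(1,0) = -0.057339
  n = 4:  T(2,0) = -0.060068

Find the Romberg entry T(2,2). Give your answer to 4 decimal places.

-0.0610

T(1,1) = -0.057339 + (-0.057339 − (-0.045904))/3 = -0.061151
T(2,1) = (4·(-0.060068) − (-0.057339)) / 3 = -0.060978
T(2,2) = (16·(-0.060978) − (-0.061151)) / 15 = -0.060966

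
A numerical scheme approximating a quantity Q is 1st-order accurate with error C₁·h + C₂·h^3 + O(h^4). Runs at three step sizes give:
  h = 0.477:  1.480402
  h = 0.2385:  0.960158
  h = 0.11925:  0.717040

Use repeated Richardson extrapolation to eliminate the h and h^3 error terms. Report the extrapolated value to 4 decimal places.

First eliminate the h term (factor 2^1 = 2):
  B₁ = (2·0.960158 − 1.480402)/1 = 0.439914
  B₂ = (2·0.717040 − 0.960158)/1 = 0.473922
Then eliminate the h^3 term (factor 2^3 = 8):
  (8·0.473922 − 0.439914)/7 = 0.478780

0.4788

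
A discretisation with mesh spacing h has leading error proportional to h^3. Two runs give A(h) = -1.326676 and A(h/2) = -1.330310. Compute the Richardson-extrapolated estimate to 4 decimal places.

The leading error scales as h^3; refining by a factor of 2 reduces it by 2^3 = 8.
Extrapolated value = (8·A(h/2) − A(h)) / (8 − 1)
= (8·(-1.330310) − (-1.326676)) / 7
= -9.315804 / 7 = -1.330829

-1.3308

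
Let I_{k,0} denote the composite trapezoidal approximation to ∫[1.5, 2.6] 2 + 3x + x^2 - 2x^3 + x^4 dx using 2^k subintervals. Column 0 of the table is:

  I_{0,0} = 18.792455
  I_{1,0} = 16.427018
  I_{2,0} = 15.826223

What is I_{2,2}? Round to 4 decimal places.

15.6251

Richardson extrapolation on the trapezoidal column (denominator 4−1=3):
I_{1,1} = (4·16.427018 − 18.792455) / 3 = 15.638539
I_{2,1} = (4·15.826223 − 16.427018) / 3 = 15.625958
I_{2,2} = 15.625958 + (15.625958 − 15.638539)/15 = 15.625119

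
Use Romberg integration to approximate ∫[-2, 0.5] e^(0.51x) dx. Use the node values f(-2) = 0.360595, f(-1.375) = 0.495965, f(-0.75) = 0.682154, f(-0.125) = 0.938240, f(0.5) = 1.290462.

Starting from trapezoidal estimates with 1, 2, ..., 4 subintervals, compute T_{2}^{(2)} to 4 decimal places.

1.8233

T_{0}^{(0)} (trapezoid, 1 panel, h=2.5000): 2.063821
T_{1}^{(0)} (trapezoid, 2 panels, h=1.2500): 1.884603
T_{2}^{(0)} (trapezoid, 4 panels, h=0.6250): 1.838680
T_{1}^{(1)} = 1.884603 + (1.884603 − 2.063821)/3 = 1.824864
T_{2}^{(1)} = 1.838680 + (1.838680 − 1.884603)/3 = 1.823372
T_{2}^{(2)} = 1.823372 + (1.823372 − 1.824864)/15 = 1.823273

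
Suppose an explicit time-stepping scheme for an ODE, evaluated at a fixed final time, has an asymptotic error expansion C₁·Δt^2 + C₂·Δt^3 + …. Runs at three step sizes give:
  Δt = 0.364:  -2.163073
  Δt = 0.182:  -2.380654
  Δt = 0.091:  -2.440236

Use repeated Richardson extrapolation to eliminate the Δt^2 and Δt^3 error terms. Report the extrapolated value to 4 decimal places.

First eliminate the Δt^2 term (factor 2^2 = 4):
  B₁ = (4·(-2.380654) − (-2.163073))/3 = -2.453181
  B₂ = (4·(-2.440236) − (-2.380654))/3 = -2.460097
Then eliminate the Δt^3 term (factor 2^3 = 8):
  (8·(-2.460097) − (-2.453181))/7 = -2.461085

-2.4611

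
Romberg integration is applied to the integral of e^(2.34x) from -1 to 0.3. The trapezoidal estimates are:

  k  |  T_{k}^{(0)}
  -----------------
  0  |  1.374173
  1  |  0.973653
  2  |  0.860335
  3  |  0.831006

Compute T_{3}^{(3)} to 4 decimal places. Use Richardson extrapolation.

Richardson extrapolation on the trapezoidal column (denominator 4−1=3):
T_{1}^{(1)} = (4·0.973653 − 1.374173) / 3 = 0.840146
T_{2}^{(1)} = (4·0.860335 − 0.973653) / 3 = 0.822562
T_{3}^{(1)} = (4·0.831006 − 0.860335) / 3 = 0.821230
T_{2}^{(2)} = 0.822562 + (0.822562 − 0.840146)/15 = 0.821390
T_{3}^{(2)} = (16·0.821230 − 0.822562) / 15 = 0.821141
T_{3}^{(3)} = (64·0.821141 − 0.821390) / 63 = 0.821137

0.8211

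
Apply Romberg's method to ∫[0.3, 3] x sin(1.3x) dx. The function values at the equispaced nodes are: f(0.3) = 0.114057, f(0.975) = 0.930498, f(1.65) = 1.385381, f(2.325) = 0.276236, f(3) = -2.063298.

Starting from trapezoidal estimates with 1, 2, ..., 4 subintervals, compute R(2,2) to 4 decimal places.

1.2479

R(0,0) (trapezoid, 1 panel, h=2.7000): -2.631475
R(1,0) (trapezoid, 2 panels, h=1.3500): 0.554527
R(2,0) (trapezoid, 4 panels, h=0.6750): 1.091809
R(1,1) = 0.554527 + (0.554527 − (-2.631475))/3 = 1.616528
R(2,1) = 1.091809 + (1.091809 − 0.554527)/3 = 1.270903
R(2,2) = 1.270903 + (1.270903 − 1.616528)/15 = 1.247861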